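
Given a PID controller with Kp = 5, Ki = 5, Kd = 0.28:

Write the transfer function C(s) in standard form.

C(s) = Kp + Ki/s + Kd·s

Substituting values: C(s) = 5 + 5/s + 0.28s = (0.28s² + 5s + 5)/s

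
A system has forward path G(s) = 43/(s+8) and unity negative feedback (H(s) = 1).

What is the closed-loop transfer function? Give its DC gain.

T(s) = G/(1+GH) = [43/(s+8)] / [1 + 43/(s+8)] = 43/(s+8+43) = 43/(s+51). DC gain = 43/51 = 0.8431.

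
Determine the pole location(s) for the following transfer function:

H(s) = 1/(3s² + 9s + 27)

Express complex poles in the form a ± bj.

Discriminant = 9² - 4×3×27 = 81 - 324 = -243 < 0, so the poles are a complex conjugate pair s = (-9 ± j√243)/(2×3). Real part = -9/(2×3) = -9/6 = -1.5; imaginary part = ±√243/(2×3) ≈ 2.5981. Poles: s = -1.5 ± 2.5981j.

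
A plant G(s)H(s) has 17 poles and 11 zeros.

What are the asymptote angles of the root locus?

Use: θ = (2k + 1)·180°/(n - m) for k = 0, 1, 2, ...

n - m = 17 - 11 = 6. Angles: θk = (2k + 1)·180°/6 = 30°, 90°, 150°, 210°, 270°, 330°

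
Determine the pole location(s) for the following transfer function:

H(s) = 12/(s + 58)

Pole is where denominator = 0: s + 58 = 0, so s = -58.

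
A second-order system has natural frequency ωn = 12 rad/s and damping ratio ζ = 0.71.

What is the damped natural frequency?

ωd = ωn√(1 - ζ²) = 12√(1 - 0.71²) = 8.45 rad/s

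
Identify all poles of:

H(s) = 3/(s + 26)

Pole is where denominator = 0: s + 26 = 0, so s = -26.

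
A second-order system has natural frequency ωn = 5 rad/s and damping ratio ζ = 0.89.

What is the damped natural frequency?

ωd = ωn√(1 - ζ²) = 5√(1 - 0.89²) = 2.28 rad/s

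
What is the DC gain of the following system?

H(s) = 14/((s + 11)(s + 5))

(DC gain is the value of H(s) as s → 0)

DC gain = H(0) = 14/(11 × 5) = 14/55 = 0.2545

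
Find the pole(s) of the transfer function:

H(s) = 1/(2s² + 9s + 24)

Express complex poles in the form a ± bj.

Discriminant = 9² - 4×2×24 = 81 - 192 = -111 < 0, so the poles are a complex conjugate pair s = (-9 ± j√111)/(2×2). Real part = -9/(2×2) = -9/4 = -2.25; imaginary part = ±√111/(2×2) ≈ 2.6339. Poles: s = -2.25 ± 2.6339j.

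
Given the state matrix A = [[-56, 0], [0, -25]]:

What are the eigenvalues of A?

For diagonal matrix, eigenvalues are diagonal entries: λ₁ = -56, λ₂ = -25.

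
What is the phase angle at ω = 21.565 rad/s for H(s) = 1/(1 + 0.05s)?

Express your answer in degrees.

Phase = -arctan(ωτ) = -arctan(21.565 × 0.05) = -47.2°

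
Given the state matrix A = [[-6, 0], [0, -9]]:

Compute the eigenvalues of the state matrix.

For diagonal matrix, eigenvalues are diagonal entries: λ₁ = -6, λ₂ = -9.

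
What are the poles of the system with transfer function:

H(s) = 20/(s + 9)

Pole is where denominator = 0: s + 9 = 0, so s = -9.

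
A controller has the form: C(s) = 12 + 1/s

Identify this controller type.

This is a Proportional-Integral (PI) controller.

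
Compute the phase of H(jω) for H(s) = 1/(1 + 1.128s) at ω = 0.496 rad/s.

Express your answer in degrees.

Phase = -arctan(ωτ) = -arctan(0.496 × 1.128) = -29.2°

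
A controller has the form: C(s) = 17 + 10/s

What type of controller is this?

This is a Proportional-Integral (PI) controller.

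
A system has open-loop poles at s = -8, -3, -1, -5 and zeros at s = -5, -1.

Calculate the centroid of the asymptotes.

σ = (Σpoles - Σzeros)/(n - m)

σ = (Σpoles - Σzeros)/(n - m) = (-17 - (-6))/(4 - 2) = -11/2 = -5.5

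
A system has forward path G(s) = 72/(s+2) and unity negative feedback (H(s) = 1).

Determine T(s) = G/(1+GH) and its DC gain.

T(s) = G/(1+GH) = [72/(s+2)] / [1 + 72/(s+2)] = 72/(s+2+72) = 72/(s+74). DC gain = 72/74 = 0.9730.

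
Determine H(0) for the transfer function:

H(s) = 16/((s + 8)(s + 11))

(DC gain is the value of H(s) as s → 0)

DC gain = H(0) = 16/(8 × 11) = 16/88 = 0.1818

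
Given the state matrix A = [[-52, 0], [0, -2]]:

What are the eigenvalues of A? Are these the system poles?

For diagonal matrix, eigenvalues are diagonal entries: λ₁ = -52, λ₂ = -2. Eigenvalues of A = system poles.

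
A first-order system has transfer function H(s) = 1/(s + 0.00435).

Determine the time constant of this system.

For H(s) = 1/(s + 1/τ), the pole is at -1/τ = -0.00435, so τ = 1/0.00435 = 229.9 s.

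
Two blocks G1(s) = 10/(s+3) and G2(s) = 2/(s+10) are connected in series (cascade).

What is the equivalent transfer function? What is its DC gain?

Series: multiply transfer functions. G_eq = 10/(s+3) × 2/(s+10) = 20/((s+3)(s+10)). DC gain = 20/(3×10) = 0.6667.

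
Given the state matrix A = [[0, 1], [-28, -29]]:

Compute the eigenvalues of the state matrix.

det(A - λI) = λ² - (-29)λ + 28 = (λ - (-28))(λ - (-1)). Eigenvalues: -28, -1.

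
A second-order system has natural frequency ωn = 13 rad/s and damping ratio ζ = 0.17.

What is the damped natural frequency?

ωd = ωn√(1 - ζ²) = 13√(1 - 0.17²) = 12.81 rad/s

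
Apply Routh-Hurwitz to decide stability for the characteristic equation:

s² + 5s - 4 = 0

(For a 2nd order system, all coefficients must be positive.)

Coefficients: 1, 5, -4. c=-4 not positive, so system is unstable.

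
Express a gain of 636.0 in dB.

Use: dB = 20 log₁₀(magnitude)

dB = 20 log₁₀(636.0) = 56.1 dB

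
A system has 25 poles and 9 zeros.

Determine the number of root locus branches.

Root locus has n branches where n = number of poles = 25.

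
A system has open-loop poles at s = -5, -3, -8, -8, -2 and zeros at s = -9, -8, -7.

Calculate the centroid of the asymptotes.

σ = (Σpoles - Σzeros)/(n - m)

σ = (Σpoles - Σzeros)/(n - m) = (-26 - (-24))/(5 - 3) = -2/2 = -1.0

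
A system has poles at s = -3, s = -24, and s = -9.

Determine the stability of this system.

All poles are in the left half-plane. System is stable.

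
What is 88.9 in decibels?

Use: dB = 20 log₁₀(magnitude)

dB = 20 log₁₀(88.9) = 39.0 dB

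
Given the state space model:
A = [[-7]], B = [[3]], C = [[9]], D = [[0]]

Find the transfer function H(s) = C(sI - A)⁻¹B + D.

(sI - A)⁻¹ = 1/(s + 7). H(s) = 9 × 3/(s + 7) + 0 = 27/(s + 7).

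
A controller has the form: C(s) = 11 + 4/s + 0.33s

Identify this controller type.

This is a Proportional-Integral-Derivative (PID) controller.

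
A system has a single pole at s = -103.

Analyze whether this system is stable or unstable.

Pole at s = -103 is in the left half-plane. Stable.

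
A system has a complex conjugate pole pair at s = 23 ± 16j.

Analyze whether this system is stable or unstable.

Real part of poles is 23 (> 0, right half-plane). Unstable.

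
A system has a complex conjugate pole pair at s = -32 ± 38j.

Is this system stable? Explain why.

Real part of poles is -32 (< 0, left half-plane). Stable.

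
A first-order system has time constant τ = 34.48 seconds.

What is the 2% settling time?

For first-order system, 2% settling time ≈ 4τ = 4 × 34.48 = 137.92 s.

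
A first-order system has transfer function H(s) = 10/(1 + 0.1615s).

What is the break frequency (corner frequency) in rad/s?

Corner frequency = 1/τ = 1/0.1615 = 6.192 rad/s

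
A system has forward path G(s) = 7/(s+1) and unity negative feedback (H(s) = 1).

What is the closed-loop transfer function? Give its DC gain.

T(s) = G/(1+GH) = [7/(s+1)] / [1 + 7/(s+1)] = 7/(s+1+7) = 7/(s+8). DC gain = 7/8 = 0.875.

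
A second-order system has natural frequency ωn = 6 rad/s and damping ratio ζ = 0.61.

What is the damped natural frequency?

ωd = ωn√(1 - ζ²) = 6√(1 - 0.61²) = 4.75 rad/s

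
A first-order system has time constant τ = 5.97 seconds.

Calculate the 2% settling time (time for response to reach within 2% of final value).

For first-order system, 2% settling time ≈ 4τ = 4 × 5.97 = 23.88 s.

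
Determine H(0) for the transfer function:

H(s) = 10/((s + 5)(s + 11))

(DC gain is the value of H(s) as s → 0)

DC gain = H(0) = 10/(5 × 11) = 10/55 = 0.1818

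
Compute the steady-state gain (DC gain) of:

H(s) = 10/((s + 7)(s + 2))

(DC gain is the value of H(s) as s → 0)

DC gain = H(0) = 10/(7 × 2) = 10/14 = 0.7143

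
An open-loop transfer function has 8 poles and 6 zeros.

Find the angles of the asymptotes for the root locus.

n - m = 8 - 6 = 2. Angles: θk = (2k + 1)·180°/2 = 90°, 270°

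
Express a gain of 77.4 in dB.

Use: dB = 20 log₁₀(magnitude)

dB = 20 log₁₀(77.4) = 37.8 dB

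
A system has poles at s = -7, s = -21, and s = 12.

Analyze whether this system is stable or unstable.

Pole(s) at s = 12 are not in the left half-plane. System is unstable.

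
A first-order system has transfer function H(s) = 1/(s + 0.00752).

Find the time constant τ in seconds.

For H(s) = 1/(s + 1/τ), the pole is at -1/τ = -0.00752, so τ = 1/0.00752 = 133 s.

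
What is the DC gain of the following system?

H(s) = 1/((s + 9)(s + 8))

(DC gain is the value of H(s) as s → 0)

DC gain = H(0) = 1/(9 × 8) = 1/72 = 0.0139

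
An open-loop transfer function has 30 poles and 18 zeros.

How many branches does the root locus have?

Root locus has n branches where n = number of poles = 30.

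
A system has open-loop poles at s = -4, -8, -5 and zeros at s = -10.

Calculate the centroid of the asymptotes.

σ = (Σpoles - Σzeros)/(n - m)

σ = (Σpoles - Σzeros)/(n - m) = (-17 - (-10))/(3 - 1) = -7/2 = -3.5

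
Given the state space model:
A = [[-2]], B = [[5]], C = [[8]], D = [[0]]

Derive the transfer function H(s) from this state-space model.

(sI - A)⁻¹ = 1/(s + 2). H(s) = 8 × 5/(s + 2) + 0 = 40/(s + 2).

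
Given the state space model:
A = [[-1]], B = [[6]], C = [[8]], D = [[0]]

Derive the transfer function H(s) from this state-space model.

(sI - A)⁻¹ = 1/(s + 1). H(s) = 8 × 6/(s + 1) + 0 = 48/(s + 1).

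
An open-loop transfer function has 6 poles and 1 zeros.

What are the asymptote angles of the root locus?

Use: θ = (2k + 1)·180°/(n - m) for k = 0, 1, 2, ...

n - m = 6 - 1 = 5. Angles: θk = (2k + 1)·180°/5 = 36°, 108°, 180°, 252°, 324°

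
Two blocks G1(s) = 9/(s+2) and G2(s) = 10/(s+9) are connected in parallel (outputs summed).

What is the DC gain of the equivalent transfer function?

Parallel: G_eq = G1 + G2. DC gain = G1(0) + G2(0) = 9/2 + 10/9 = 4.5 + 1.1111 = 5.6111.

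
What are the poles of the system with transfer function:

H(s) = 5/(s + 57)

Pole is where denominator = 0: s + 57 = 0, so s = -57.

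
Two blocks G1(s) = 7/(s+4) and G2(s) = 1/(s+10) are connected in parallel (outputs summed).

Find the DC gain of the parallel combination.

Parallel: G_eq = G1 + G2. DC gain = G1(0) + G2(0) = 7/4 + 1/10 = 1.75 + 0.1 = 1.85.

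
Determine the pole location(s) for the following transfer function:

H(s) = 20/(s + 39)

Pole is where denominator = 0: s + 39 = 0, so s = -39.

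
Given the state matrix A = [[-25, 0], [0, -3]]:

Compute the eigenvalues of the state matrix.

For diagonal matrix, eigenvalues are diagonal entries: λ₁ = -25, λ₂ = -3.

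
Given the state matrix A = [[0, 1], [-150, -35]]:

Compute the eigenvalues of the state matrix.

det(A - λI) = λ² - (-35)λ + 150 = (λ - (-30))(λ - (-5)). Eigenvalues: -30, -5.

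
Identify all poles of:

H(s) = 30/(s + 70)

Pole is where denominator = 0: s + 70 = 0, so s = -70.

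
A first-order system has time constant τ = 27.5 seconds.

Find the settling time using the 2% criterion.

For first-order system, 2% settling time ≈ 4τ = 4 × 27.5 = 110.0 s.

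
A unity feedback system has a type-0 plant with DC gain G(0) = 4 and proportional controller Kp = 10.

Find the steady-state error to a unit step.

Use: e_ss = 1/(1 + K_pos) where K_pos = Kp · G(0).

K_pos = Kp · G(0) = 10 × 4 = 40. e_ss = 1/(1 + 40) = 0.0244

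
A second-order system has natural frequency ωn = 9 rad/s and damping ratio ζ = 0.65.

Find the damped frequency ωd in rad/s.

ωd = ωn√(1 - ζ²) = 9√(1 - 0.65²) = 6.84 rad/s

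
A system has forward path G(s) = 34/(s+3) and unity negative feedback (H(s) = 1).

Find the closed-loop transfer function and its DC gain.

T(s) = G/(1+GH) = [34/(s+3)] / [1 + 34/(s+3)] = 34/(s+3+34) = 34/(s+37). DC gain = 34/37 = 0.9189.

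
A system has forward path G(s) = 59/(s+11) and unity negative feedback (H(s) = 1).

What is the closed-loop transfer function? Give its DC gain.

T(s) = G/(1+GH) = [59/(s+11)] / [1 + 59/(s+11)] = 59/(s+11+59) = 59/(s+70). DC gain = 59/70 = 0.8429.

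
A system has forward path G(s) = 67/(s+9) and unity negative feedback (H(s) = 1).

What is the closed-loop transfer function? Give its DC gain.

T(s) = G/(1+GH) = [67/(s+9)] / [1 + 67/(s+9)] = 67/(s+9+67) = 67/(s+76). DC gain = 67/76 = 0.8816.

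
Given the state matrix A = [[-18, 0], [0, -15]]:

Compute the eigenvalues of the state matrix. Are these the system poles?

For diagonal matrix, eigenvalues are diagonal entries: λ₁ = -18, λ₂ = -15. Eigenvalues of A = system poles.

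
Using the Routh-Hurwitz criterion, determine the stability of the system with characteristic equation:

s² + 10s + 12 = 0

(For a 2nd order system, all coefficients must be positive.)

Coefficients: 1, 10, 12. All positive, so system is stable.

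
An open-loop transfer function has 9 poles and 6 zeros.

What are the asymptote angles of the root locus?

n - m = 9 - 6 = 3. Angles: θk = (2k + 1)·180°/3 = 60°, 180°, 300°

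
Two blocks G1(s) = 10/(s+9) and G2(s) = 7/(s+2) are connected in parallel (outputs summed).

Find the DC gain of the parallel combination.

Parallel: G_eq = G1 + G2. DC gain = G1(0) + G2(0) = 10/9 + 7/2 = 1.1111 + 3.5 = 4.6111.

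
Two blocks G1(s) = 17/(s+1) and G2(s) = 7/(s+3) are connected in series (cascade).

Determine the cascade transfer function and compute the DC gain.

Series: multiply transfer functions. G_eq = 17/(s+1) × 7/(s+3) = 119/((s+1)(s+3)). DC gain = 119/(1×3) = 39.6667.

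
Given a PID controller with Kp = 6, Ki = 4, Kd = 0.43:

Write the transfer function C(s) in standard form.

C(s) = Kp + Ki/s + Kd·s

Substituting values: C(s) = 6 + 4/s + 0.43s = (0.43s² + 6s + 4)/s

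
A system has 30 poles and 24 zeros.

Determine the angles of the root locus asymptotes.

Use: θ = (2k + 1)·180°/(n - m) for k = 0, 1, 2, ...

n - m = 30 - 24 = 6. Angles: θk = (2k + 1)·180°/6 = 30°, 90°, 150°, 210°, 270°, 330°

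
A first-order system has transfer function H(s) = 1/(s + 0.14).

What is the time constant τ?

For H(s) = 1/(s + 1/τ), the pole is at -1/τ = -0.14, so τ = 1/0.14 = 7.1429 s.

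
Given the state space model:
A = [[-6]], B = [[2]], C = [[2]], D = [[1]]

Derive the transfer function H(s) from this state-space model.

(sI - A)⁻¹ = 1/(s + 6). H(s) = 2×2/(s + 6) + 1 = (s + 10)/(s + 6).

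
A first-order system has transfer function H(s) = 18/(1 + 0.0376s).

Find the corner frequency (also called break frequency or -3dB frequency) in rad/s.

Corner frequency = 1/τ = 1/0.0376 = 26.596 rad/s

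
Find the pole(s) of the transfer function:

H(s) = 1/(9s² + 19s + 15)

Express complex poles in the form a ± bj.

Discriminant = 19² - 4×9×15 = 361 - 540 = -179 < 0, so the poles are a complex conjugate pair s = (-19 ± j√179)/(2×9). Real part = -19/(2×9) = -19/18 ≈ -1.0556; imaginary part = ±√179/(2×9) ≈ 0.7433. Poles: s = -1.0556 ± 0.7433j.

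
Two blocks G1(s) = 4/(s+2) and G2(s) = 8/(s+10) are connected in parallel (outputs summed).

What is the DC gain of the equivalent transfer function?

Parallel: G_eq = G1 + G2. DC gain = G1(0) + G2(0) = 4/2 + 8/10 = 2 + 0.8 = 2.8.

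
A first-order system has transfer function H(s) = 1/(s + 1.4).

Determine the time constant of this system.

For H(s) = 1/(s + 1/τ), the pole is at -1/τ = -1.4, so τ = 1/1.4 = 0.7143 s.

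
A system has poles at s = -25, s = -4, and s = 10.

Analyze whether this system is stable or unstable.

Pole(s) at s = 10 are not in the left half-plane. System is unstable.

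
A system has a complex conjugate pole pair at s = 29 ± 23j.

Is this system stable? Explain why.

Real part of poles is 29 (> 0, right half-plane). Unstable.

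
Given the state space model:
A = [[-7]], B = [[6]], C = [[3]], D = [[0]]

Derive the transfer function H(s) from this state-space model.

(sI - A)⁻¹ = 1/(s + 7). H(s) = 3 × 6/(s + 7) + 0 = 18/(s + 7).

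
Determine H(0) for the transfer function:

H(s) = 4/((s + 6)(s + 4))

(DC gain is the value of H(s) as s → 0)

DC gain = H(0) = 4/(6 × 4) = 4/24 = 0.1667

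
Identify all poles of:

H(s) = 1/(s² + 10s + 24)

Discriminant = 10² - 4×1×24 = 100 - 96 = 4 > 0, so two distinct real poles. Using quadratic formula: s = (-10 ± √4)/(2×1) = (-10 ± √4)/2, with √4 = 2. s₁ = -8/2 = -4, s₂ = -12/2 = -6. Poles: s₁ = -4, s₂ = -6.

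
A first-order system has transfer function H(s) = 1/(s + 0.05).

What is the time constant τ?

For H(s) = 1/(s + 1/τ), the pole is at -1/τ = -0.05, so τ = 1/0.05 = 20 s.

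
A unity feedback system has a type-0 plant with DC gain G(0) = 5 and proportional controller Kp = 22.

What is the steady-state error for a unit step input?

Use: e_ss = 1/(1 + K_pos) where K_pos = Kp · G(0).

K_pos = Kp · G(0) = 22 × 5 = 110. e_ss = 1/(1 + 110) = 0.0090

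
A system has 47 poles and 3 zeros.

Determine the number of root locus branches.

Root locus has n branches where n = number of poles = 47.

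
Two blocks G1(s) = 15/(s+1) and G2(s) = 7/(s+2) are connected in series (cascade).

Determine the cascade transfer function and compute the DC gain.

Series: multiply transfer functions. G_eq = 15/(s+1) × 7/(s+2) = 105/((s+1)(s+2)). DC gain = 105/(1×2) = 52.5.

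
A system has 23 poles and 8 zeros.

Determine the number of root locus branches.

Root locus has n branches where n = number of poles = 23.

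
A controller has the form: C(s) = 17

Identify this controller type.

This is a Proportional (P) controller.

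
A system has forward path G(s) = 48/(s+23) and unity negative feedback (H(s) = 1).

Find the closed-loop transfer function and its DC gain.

T(s) = G/(1+GH) = [48/(s+23)] / [1 + 48/(s+23)] = 48/(s+23+48) = 48/(s+71). DC gain = 48/71 = 0.6761.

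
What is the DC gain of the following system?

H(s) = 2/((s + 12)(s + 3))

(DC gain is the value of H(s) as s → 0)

DC gain = H(0) = 2/(12 × 3) = 2/36 = 0.0556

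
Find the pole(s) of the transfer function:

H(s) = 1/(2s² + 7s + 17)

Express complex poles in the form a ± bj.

Discriminant = 7² - 4×2×17 = 49 - 136 = -87 < 0, so the poles are a complex conjugate pair s = (-7 ± j√87)/(2×2). Real part = -7/(2×2) = -7/4 = -1.75; imaginary part = ±√87/(2×2) ≈ 2.3318. Poles: s = -1.75 ± 2.3318j.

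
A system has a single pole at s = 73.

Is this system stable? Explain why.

Pole at s = 73 is in the right half-plane. Unstable.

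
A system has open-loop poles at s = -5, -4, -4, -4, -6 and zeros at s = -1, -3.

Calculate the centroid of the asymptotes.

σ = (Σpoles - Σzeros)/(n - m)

σ = (Σpoles - Σzeros)/(n - m) = (-23 - (-4))/(5 - 2) = -19/3 = -6.33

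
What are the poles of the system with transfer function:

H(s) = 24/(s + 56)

Pole is where denominator = 0: s + 56 = 0, so s = -56.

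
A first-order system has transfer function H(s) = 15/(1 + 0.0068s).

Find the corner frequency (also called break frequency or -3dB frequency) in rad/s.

Corner frequency = 1/τ = 1/0.0068 = 147.059 rad/s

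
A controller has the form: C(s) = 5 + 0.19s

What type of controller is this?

This is a Proportional-Derivative (PD) controller.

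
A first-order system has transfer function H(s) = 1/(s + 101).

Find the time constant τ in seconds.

For H(s) = 1/(s + 1/τ), the pole is at -1/τ = -101, so τ = 1/101 = 0.0099 s.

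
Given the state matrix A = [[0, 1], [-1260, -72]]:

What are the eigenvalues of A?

det(A - λI) = λ² - (-72)λ + 1260 = (λ - (-42))(λ - (-30)). Eigenvalues: -42, -30.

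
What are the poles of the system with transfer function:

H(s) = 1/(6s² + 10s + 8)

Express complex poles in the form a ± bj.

Discriminant = 10² - 4×6×8 = 100 - 192 = -92 < 0, so the poles are a complex conjugate pair s = (-10 ± j√92)/(2×6). Real part = -10/(2×6) = -10/12 ≈ -0.8333; imaginary part = ±√92/(2×6) ≈ 0.7993. Poles: s = -0.8333 ± 0.7993j.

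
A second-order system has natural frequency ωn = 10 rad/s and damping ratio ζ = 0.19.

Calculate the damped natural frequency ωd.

ωd = ωn√(1 - ζ²) = 10√(1 - 0.19²) = 9.82 rad/s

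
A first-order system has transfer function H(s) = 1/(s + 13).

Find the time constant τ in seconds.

For H(s) = 1/(s + 1/τ), the pole is at -1/τ = -13, so τ = 1/13 = 0.0769 s.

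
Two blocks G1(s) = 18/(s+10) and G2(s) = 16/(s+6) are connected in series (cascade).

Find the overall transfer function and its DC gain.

Series: multiply transfer functions. G_eq = 18/(s+10) × 16/(s+6) = 288/((s+10)(s+6)). DC gain = 288/(10×6) = 4.8.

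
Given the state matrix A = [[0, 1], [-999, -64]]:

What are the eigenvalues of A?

det(A - λI) = λ² - (-64)λ + 999 = (λ - (-37))(λ - (-27)). Eigenvalues: -37, -27.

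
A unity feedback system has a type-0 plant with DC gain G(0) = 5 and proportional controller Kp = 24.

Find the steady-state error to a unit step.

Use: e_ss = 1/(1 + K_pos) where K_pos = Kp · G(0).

K_pos = Kp · G(0) = 24 × 5 = 120. e_ss = 1/(1 + 120) = 0.0083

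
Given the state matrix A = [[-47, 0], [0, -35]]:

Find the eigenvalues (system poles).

For diagonal matrix, eigenvalues are diagonal entries: λ₁ = -47, λ₂ = -35.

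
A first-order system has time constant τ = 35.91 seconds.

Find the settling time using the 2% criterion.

For first-order system, 2% settling time ≈ 4τ = 4 × 35.91 = 143.64 s.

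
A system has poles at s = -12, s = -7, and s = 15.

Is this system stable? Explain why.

Pole(s) at s = 15 are not in the left half-plane. System is unstable.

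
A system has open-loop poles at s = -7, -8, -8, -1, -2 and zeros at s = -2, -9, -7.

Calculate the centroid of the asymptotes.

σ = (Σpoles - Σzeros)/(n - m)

σ = (Σpoles - Σzeros)/(n - m) = (-26 - (-18))/(5 - 3) = -8/2 = -4.0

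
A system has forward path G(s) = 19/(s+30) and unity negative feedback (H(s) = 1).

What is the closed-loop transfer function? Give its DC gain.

T(s) = G/(1+GH) = [19/(s+30)] / [1 + 19/(s+30)] = 19/(s+30+19) = 19/(s+49). DC gain = 19/49 = 0.3878.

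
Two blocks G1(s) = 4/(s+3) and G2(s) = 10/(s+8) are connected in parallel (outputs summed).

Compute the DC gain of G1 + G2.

Parallel: G_eq = G1 + G2. DC gain = G1(0) + G2(0) = 4/3 + 10/8 = 1.3333 + 1.25 = 2.5833.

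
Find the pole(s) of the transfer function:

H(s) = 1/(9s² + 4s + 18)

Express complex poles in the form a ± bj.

Discriminant = 4² - 4×9×18 = 16 - 648 = -632 < 0, so the poles are a complex conjugate pair s = (-4 ± j√632)/(2×9). Real part = -4/(2×9) = -4/18 ≈ -0.2222; imaginary part = ±√632/(2×9) ≈ 1.3966. Poles: s = -0.2222 ± 1.3966j.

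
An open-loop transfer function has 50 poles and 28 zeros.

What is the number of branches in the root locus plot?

Root locus has n branches where n = number of poles = 50.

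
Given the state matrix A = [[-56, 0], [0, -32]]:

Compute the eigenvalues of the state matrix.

For diagonal matrix, eigenvalues are diagonal entries: λ₁ = -56, λ₂ = -32.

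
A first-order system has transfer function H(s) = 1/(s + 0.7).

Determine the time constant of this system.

For H(s) = 1/(s + 1/τ), the pole is at -1/τ = -0.7, so τ = 1/0.7 = 1.4286 s.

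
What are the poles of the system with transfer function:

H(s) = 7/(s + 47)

Pole is where denominator = 0: s + 47 = 0, so s = -47.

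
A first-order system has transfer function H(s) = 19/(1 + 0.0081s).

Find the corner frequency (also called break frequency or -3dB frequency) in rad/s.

Corner frequency = 1/τ = 1/0.0081 = 123.457 rad/s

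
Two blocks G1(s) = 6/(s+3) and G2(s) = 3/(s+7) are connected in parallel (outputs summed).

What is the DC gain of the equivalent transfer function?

Parallel: G_eq = G1 + G2. DC gain = G1(0) + G2(0) = 6/3 + 3/7 = 2 + 0.4286 = 2.4286.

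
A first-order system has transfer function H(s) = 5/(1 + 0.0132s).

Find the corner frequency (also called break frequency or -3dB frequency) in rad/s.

Corner frequency = 1/τ = 1/0.0132 = 75.758 rad/s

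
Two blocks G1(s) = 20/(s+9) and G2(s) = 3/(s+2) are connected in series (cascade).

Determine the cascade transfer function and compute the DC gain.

Series: multiply transfer functions. G_eq = 20/(s+9) × 3/(s+2) = 60/((s+9)(s+2)). DC gain = 60/(9×2) = 3.3333.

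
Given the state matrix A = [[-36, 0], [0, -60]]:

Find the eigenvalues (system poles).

For diagonal matrix, eigenvalues are diagonal entries: λ₁ = -36, λ₂ = -60.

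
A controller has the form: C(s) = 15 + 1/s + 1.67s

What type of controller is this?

This is a Proportional-Integral-Derivative (PID) controller.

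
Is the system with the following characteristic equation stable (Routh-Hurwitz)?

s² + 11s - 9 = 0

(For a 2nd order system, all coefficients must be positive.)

Coefficients: 1, 11, -9. c=-9 not positive, so system is unstable.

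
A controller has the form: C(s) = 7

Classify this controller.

This is a Proportional (P) controller.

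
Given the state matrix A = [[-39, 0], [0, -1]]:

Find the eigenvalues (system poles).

For diagonal matrix, eigenvalues are diagonal entries: λ₁ = -39, λ₂ = -1.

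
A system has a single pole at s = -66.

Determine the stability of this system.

Pole at s = -66 is in the left half-plane. Stable.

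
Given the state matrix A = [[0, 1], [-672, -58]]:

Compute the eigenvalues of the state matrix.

det(A - λI) = λ² - (-58)λ + 672 = (λ - (-16))(λ - (-42)). Eigenvalues: -16, -42.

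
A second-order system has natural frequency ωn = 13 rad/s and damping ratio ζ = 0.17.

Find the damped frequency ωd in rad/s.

ωd = ωn√(1 - ζ²) = 13√(1 - 0.17²) = 12.81 rad/s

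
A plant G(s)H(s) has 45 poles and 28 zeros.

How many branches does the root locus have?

Root locus has n branches where n = number of poles = 45.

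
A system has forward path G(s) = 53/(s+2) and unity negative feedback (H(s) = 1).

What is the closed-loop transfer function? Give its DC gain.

T(s) = G/(1+GH) = [53/(s+2)] / [1 + 53/(s+2)] = 53/(s+2+53) = 53/(s+55). DC gain = 53/55 = 0.9636.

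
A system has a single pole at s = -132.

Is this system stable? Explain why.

Pole at s = -132 is in the left half-plane. Stable.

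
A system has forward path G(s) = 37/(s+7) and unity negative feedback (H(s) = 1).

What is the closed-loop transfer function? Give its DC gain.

T(s) = G/(1+GH) = [37/(s+7)] / [1 + 37/(s+7)] = 37/(s+7+37) = 37/(s+44). DC gain = 37/44 = 0.8409.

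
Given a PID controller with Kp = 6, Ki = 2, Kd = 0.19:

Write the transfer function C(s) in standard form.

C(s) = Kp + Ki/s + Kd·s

Substituting values: C(s) = 6 + 2/s + 0.19s = (0.19s² + 6s + 2)/s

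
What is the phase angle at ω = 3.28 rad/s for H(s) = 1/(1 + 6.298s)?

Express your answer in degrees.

Phase = -arctan(ωτ) = -arctan(3.28 × 6.298) = -87.2°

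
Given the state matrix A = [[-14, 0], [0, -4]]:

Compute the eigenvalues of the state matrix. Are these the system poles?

For diagonal matrix, eigenvalues are diagonal entries: λ₁ = -14, λ₂ = -4. Eigenvalues of A = system poles.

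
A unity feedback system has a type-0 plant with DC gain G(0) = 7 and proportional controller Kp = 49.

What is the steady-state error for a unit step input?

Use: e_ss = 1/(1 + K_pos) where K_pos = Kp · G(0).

K_pos = Kp · G(0) = 49 × 7 = 343. e_ss = 1/(1 + 343) = 0.0029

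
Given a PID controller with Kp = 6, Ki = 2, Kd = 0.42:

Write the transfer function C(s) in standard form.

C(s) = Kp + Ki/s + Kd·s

Substituting values: C(s) = 6 + 2/s + 0.42s = (0.42s² + 6s + 2)/s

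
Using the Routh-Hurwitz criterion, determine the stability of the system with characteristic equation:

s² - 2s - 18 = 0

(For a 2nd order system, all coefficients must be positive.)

Coefficients: 1, -2, -18. b=-2, c=-18 not positive, so system is unstable.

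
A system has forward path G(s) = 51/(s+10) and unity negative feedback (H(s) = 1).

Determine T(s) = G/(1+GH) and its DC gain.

T(s) = G/(1+GH) = [51/(s+10)] / [1 + 51/(s+10)] = 51/(s+10+51) = 51/(s+61). DC gain = 51/61 = 0.8361.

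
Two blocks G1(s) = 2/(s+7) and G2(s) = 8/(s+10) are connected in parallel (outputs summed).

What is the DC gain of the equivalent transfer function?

Parallel: G_eq = G1 + G2. DC gain = G1(0) + G2(0) = 2/7 + 8/10 = 0.2857 + 0.8 = 1.0857.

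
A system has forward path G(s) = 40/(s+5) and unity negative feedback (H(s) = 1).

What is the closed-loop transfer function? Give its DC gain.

T(s) = G/(1+GH) = [40/(s+5)] / [1 + 40/(s+5)] = 40/(s+5+40) = 40/(s+45). DC gain = 40/45 = 0.8889.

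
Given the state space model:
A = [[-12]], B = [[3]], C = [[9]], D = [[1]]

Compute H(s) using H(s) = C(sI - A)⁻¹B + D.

(sI - A)⁻¹ = 1/(s + 12). H(s) = 9×3/(s + 12) + 1 = (s + 39)/(s + 12).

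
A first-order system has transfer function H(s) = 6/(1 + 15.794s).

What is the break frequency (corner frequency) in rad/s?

Corner frequency = 1/τ = 1/15.794 = 0.063 rad/s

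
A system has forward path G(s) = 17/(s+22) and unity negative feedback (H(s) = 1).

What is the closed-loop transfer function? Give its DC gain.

T(s) = G/(1+GH) = [17/(s+22)] / [1 + 17/(s+22)] = 17/(s+22+17) = 17/(s+39). DC gain = 17/39 = 0.4359.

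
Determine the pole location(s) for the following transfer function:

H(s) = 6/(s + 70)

Pole is where denominator = 0: s + 70 = 0, so s = -70.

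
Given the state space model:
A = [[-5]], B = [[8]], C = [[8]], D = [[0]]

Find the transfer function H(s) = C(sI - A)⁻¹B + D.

(sI - A)⁻¹ = 1/(s + 5). H(s) = 8 × 8/(s + 5) + 0 = 64/(s + 5).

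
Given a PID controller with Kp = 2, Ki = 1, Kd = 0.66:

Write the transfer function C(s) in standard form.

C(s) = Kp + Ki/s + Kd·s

Substituting values: C(s) = 2 + 1/s + 0.66s = (0.66s² + 2s + 1)/s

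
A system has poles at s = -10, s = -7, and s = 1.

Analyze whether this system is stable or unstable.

Pole(s) at s = 1 are not in the left half-plane. System is unstable.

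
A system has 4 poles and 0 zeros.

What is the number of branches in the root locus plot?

Root locus has n branches where n = number of poles = 4.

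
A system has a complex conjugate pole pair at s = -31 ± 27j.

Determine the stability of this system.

Real part of poles is -31 (< 0, left half-plane). Stable.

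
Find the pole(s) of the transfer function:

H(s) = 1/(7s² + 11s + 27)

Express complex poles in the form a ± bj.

Discriminant = 11² - 4×7×27 = 121 - 756 = -635 < 0, so the poles are a complex conjugate pair s = (-11 ± j√635)/(2×7). Real part = -11/(2×7) = -11/14 ≈ -0.7857; imaginary part = ±√635/(2×7) ≈ 1.7999. Poles: s = -0.7857 ± 1.7999j.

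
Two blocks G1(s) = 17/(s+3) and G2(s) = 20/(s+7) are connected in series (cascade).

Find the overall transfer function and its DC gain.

Series: multiply transfer functions. G_eq = 17/(s+3) × 20/(s+7) = 340/((s+3)(s+7)). DC gain = 340/(3×7) = 16.1905.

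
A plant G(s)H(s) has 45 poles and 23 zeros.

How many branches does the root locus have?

Root locus has n branches where n = number of poles = 45.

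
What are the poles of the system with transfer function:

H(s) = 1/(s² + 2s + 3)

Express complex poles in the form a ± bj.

Discriminant = 2² - 4×1×3 = 4 - 12 = -8 < 0, so the poles are a complex conjugate pair s = (-2 ± j√8)/(2×1). Real part = -2/(2×1) = -2/2 = -1; imaginary part = ±√8/(2×1) ≈ 1.4142. Poles: s = -1 ± 1.4142j.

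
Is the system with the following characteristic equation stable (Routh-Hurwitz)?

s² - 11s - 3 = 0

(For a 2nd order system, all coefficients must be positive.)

Coefficients: 1, -11, -3. b=-11, c=-3 not positive, so system is unstable.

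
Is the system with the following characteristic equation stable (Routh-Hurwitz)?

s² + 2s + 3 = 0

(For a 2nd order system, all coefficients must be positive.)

Coefficients: 1, 2, 3. All positive, so system is stable.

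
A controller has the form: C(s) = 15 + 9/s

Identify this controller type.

This is a Proportional-Integral (PI) controller.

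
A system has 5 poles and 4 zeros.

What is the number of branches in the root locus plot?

Root locus has n branches where n = number of poles = 5.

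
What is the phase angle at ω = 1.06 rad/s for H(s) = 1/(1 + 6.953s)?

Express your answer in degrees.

Phase = -arctan(ωτ) = -arctan(1.06 × 6.953) = -82.3°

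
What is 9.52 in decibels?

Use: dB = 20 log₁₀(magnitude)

dB = 20 log₁₀(9.52) = 19.6 dB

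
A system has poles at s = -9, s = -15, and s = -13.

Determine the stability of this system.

All poles are in the left half-plane. System is stable.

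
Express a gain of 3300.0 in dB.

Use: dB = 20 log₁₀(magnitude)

dB = 20 log₁₀(3300.0) = 70.4 dB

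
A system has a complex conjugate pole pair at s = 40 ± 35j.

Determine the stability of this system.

Real part of poles is 40 (> 0, right half-plane). Unstable.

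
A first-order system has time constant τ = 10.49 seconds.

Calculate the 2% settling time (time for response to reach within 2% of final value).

For first-order system, 2% settling time ≈ 4τ = 4 × 10.49 = 41.96 s.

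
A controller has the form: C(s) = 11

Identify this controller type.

This is a Proportional (P) controller.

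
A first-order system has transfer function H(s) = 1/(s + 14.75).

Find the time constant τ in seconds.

For H(s) = 1/(s + 1/τ), the pole is at -1/τ = -14.75, so τ = 1/14.75 = 0.0678 s.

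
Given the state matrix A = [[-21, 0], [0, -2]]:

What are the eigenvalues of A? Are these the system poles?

For diagonal matrix, eigenvalues are diagonal entries: λ₁ = -21, λ₂ = -2. Eigenvalues of A = system poles.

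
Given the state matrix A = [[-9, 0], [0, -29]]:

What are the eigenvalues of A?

For diagonal matrix, eigenvalues are diagonal entries: λ₁ = -9, λ₂ = -29.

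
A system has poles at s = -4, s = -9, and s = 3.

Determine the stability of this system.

Pole(s) at s = 3 are not in the left half-plane. System is unstable.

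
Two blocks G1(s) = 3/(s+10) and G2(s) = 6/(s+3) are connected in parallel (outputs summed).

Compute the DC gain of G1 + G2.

Parallel: G_eq = G1 + G2. DC gain = G1(0) + G2(0) = 3/10 + 6/3 = 0.3 + 2 = 2.3.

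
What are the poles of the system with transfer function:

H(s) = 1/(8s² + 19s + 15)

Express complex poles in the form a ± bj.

Discriminant = 19² - 4×8×15 = 361 - 480 = -119 < 0, so the poles are a complex conjugate pair s = (-19 ± j√119)/(2×8). Real part = -19/(2×8) = -19/16 = -1.1875; imaginary part = ±√119/(2×8) ≈ 0.6818. Poles: s = -1.1875 ± 0.6818j.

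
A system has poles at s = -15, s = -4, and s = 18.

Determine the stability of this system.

Pole(s) at s = 18 are not in the left half-plane. System is unstable.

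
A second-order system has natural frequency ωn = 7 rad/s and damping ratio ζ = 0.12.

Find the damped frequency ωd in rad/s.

ωd = ωn√(1 - ζ²) = 7√(1 - 0.12²) = 6.95 rad/s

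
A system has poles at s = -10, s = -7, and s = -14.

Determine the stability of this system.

All poles are in the left half-plane. System is stable.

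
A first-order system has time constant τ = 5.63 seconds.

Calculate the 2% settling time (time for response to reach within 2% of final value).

For first-order system, 2% settling time ≈ 4τ = 4 × 5.63 = 22.52 s.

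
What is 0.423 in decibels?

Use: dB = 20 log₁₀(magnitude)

dB = 20 log₁₀(0.423) = -7.5 dB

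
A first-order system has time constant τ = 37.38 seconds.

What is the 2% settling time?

For first-order system, 2% settling time ≈ 4τ = 4 × 37.38 = 149.52 s.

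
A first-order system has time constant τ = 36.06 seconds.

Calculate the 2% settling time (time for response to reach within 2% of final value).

For first-order system, 2% settling time ≈ 4τ = 4 × 36.06 = 144.24 s.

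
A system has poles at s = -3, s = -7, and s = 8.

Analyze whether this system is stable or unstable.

Pole(s) at s = 8 are not in the left half-plane. System is unstable.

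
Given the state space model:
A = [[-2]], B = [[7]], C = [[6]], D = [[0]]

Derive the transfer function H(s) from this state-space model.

(sI - A)⁻¹ = 1/(s + 2). H(s) = 6 × 7/(s + 2) + 0 = 42/(s + 2).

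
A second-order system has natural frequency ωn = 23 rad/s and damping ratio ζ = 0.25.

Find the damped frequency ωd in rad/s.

ωd = ωn√(1 - ζ²) = 23√(1 - 0.25²) = 22.27 rad/s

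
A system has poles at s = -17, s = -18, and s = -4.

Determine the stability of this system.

All poles are in the left half-plane. System is stable.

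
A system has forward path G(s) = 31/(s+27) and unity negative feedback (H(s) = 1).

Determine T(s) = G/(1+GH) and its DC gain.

T(s) = G/(1+GH) = [31/(s+27)] / [1 + 31/(s+27)] = 31/(s+27+31) = 31/(s+58). DC gain = 31/58 = 0.5345.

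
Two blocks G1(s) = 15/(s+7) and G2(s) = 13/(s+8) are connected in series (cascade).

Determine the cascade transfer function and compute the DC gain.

Series: multiply transfer functions. G_eq = 15/(s+7) × 13/(s+8) = 195/((s+7)(s+8)). DC gain = 195/(7×8) = 3.4821.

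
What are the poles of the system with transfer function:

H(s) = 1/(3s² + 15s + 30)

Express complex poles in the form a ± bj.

Discriminant = 15² - 4×3×30 = 225 - 360 = -135 < 0, so the poles are a complex conjugate pair s = (-15 ± j√135)/(2×3). Real part = -15/(2×3) = -15/6 = -2.5; imaginary part = ±√135/(2×3) ≈ 1.9365. Poles: s = -2.5 ± 1.9365j.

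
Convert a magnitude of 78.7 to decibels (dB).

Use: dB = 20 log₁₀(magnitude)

dB = 20 log₁₀(78.7) = 37.9 dB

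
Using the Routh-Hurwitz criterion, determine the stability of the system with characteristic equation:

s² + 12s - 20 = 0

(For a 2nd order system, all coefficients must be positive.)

Coefficients: 1, 12, -20. c=-20 not positive, so system is unstable.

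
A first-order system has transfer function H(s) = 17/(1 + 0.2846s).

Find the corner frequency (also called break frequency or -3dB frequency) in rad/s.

Corner frequency = 1/τ = 1/0.2846 = 3.514 rad/s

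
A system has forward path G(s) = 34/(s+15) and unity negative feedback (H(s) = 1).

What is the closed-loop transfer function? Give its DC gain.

T(s) = G/(1+GH) = [34/(s+15)] / [1 + 34/(s+15)] = 34/(s+15+34) = 34/(s+49). DC gain = 34/49 = 0.6939.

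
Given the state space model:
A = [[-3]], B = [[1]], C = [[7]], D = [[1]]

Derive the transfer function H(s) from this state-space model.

(sI - A)⁻¹ = 1/(s + 3). H(s) = 7×1/(s + 3) + 1 = (s + 10)/(s + 3).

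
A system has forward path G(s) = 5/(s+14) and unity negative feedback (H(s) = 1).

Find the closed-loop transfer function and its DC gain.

T(s) = G/(1+GH) = [5/(s+14)] / [1 + 5/(s+14)] = 5/(s+14+5) = 5/(s+19). DC gain = 5/19 = 0.2632.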